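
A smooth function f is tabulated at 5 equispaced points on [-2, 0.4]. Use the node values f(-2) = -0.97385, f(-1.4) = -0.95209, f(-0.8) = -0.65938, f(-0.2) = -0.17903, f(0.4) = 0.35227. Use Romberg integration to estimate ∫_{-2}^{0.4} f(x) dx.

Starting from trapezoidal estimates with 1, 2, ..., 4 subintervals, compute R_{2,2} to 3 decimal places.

-1.292

R_{0,0} (trapezoid, 1 panel, h=2.4000): -0.74590
R_{1,0} (trapezoid, 2 panels, h=1.2000): -1.16420
R_{2,0} (trapezoid, 4 panels, h=0.6000): -1.26077
R_{1,1} = -1.16420 + (-1.16420 − (-0.74590))/3 = -1.30363
R_{2,1} = -1.26077 + (-1.26077 − (-1.16420))/3 = -1.29296
R_{2,2} = -1.29296 + (-1.29296 − (-1.30363))/15 = -1.29225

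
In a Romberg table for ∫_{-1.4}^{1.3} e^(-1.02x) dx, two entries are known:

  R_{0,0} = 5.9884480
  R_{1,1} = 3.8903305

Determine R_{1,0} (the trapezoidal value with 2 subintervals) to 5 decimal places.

From R_{1,1} = (4·R_{1,0} − R_{0,0})/3, solve for R_{1,0}:
4·R_{1,0} = 3·3.8903305 + 5.9884480 = 17.6594395
R_{1,0} = 4.4148599

4.41486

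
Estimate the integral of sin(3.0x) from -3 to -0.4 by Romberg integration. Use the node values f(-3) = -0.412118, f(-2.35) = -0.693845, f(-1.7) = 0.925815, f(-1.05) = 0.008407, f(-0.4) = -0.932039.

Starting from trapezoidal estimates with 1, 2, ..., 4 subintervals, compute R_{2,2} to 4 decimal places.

-0.5845

R_{0,0} (trapezoid, 1 panel, h=2.6000): -1.747404
R_{1,0} (trapezoid, 2 panels, h=1.3000): 0.329857
R_{2,0} (trapezoid, 4 panels, h=0.6500): -0.280606
R_{1,1} = 0.329857 + (0.329857 − (-1.747404))/3 = 1.022277
R_{2,1} = -0.280606 + (-0.280606 − 0.329857)/3 = -0.484094
R_{2,2} = -0.484094 + (-0.484094 − 1.022277)/15 = -0.584519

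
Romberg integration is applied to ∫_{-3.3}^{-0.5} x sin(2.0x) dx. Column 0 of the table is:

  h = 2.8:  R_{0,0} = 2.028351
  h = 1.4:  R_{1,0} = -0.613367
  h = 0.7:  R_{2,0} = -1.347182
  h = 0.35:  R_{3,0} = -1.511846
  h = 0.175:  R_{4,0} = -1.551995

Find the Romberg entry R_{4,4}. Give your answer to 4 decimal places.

Richardson extrapolation on the trapezoidal column (denominator 4−1=3):
R_{1,1} = (4·(-0.613367) − 2.028351) / 3 = -1.493940
R_{2,1} = (4·(-1.347182) − (-0.613367)) / 3 = -1.591787
R_{3,1} = (4·(-1.511846) − (-1.347182)) / 3 = -1.566734
R_{4,1} = (4·(-1.551995) − (-1.511846)) / 3 = -1.565378
R_{2,2} = (16·(-1.591787) − (-1.493940)) / 15 = -1.598310
R_{3,2} = (16·(-1.566734) − (-1.591787)) / 15 = -1.565064
R_{4,2} = -1.565378 + (-1.565378 − (-1.566734))/15 = -1.565288
R_{3,3} = -1.565064 + (-1.565064 − (-1.598310))/63 = -1.564536
R_{4,3} = -1.565288 + (-1.565288 − (-1.565064))/63 = -1.565292
R_{4,4} = -1.565292 + (-1.565292 − (-1.564536))/255 = -1.565295

-1.5653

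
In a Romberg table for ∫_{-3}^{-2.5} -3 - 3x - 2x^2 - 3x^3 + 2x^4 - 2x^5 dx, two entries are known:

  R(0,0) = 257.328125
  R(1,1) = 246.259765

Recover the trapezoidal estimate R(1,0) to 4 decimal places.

249.0269

From R(1,1) = (4·R(1,0) − R(0,0))/3, solve for R(1,0):
4·R(1,0) = 3·246.259765 + 257.328125 = 996.107420
R(1,0) = 249.026855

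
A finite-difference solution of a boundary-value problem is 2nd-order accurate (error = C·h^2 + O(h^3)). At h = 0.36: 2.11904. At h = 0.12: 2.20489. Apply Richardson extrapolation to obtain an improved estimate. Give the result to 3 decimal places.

2.216

The leading error scales as h^2; refining by a factor of 3 reduces it by 3^2 = 9.
Extrapolated value = (9·A(h/3) − A(h)) / (9 − 1)
= (9·2.20489 − 2.11904) / 8
= 17.72497 / 8 = 2.21562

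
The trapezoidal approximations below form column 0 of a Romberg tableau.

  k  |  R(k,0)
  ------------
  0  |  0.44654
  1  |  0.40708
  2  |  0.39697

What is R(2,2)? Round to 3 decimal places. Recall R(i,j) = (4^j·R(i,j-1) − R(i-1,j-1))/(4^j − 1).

0.394

R(1,1) = (4·0.40708 − 0.44654) / 3 = 0.39393
R(2,1) = 0.39697 + (0.39697 − 0.40708)/3 = 0.39360
R(2,2) = (16·0.39360 − 0.39393) / 15 = 0.39358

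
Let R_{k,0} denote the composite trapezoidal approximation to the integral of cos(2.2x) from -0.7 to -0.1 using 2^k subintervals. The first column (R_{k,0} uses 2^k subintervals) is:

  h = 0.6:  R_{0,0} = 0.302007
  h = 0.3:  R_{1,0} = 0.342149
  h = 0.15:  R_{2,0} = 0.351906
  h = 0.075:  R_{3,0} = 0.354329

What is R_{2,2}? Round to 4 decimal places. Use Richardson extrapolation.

Richardson extrapolation on the trapezoidal column (denominator 4−1=3):
R_{1,1} = (4·0.342149 − 0.302007) / 3 = 0.355530
R_{2,1} = (4·0.351906 − 0.342149) / 3 = 0.355158
R_{2,2} = (16·0.355158 − 0.355530) / 15 = 0.355133
(Column j=1 coincides with Simpson's rule on the same nodes.)

0.3551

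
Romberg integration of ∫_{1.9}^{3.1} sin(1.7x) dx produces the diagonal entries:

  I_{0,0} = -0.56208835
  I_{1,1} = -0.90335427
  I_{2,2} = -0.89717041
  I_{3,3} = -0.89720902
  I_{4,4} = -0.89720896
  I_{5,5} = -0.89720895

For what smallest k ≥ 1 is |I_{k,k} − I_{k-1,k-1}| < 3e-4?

k = 3

|I_{1,1} − I_{0,0}| = 0.34126592 ≥ 3e-4
|I_{2,2} − I_{1,1}| = 0.00618386 ≥ 3e-4
|I_{3,3} − I_{2,2}| = 0.00003861 < 3e-4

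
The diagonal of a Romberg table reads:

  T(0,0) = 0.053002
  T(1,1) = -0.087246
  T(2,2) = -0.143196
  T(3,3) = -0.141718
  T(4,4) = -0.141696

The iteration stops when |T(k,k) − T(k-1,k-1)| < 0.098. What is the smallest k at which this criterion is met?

k = 2

|T(1,1) − T(0,0)| = 0.140248 ≥ 0.098
|T(2,2) − T(1,1)| = 0.055950 < 0.098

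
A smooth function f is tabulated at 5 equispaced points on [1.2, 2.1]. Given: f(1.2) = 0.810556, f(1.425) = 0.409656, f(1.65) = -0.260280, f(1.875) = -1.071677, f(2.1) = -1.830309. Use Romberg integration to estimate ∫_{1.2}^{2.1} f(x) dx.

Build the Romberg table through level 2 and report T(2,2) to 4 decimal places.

T(0,0) (trapezoid, 1 panel, h=0.9000): -0.458889
T(1,0) (trapezoid, 2 panels, h=0.4500): -0.346570
T(2,0) (trapezoid, 4 panels, h=0.2250): -0.322240
T(1,1) = -0.346570 + (-0.346570 − (-0.458889))/3 = -0.309130
T(2,1) = -0.322240 + (-0.322240 − (-0.346570))/3 = -0.314130
T(2,2) = -0.314130 + (-0.314130 − (-0.309130))/15 = -0.314463

-0.3145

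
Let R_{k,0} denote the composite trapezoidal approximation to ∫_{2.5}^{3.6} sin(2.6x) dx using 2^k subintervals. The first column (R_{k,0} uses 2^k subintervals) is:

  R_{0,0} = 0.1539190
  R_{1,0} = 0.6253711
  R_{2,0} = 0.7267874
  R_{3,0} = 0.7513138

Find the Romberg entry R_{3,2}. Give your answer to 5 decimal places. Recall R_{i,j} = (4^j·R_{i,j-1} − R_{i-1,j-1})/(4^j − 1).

R_{2,1} = 0.7267874 + (0.7267874 − 0.6253711)/3 = 0.7605928
R_{3,1} = 0.7513138 + (0.7513138 − 0.7267874)/3 = 0.7594893
R_{3,2} = 0.7594893 + (0.7594893 − 0.7605928)/15 = 0.7594157
(Column j=1 coincides with Simpson's rule on the same nodes.)

0.75942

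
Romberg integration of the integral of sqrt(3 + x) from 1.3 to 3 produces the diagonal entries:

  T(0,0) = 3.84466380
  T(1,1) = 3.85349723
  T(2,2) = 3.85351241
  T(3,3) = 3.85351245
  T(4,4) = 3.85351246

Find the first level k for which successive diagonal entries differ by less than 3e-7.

k = 3

|T(1,1) − T(0,0)| = 0.00883343 ≥ 3e-7
|T(2,2) − T(1,1)| = 0.00001518 ≥ 3e-7
|T(3,3) − T(2,2)| = 0.00000004 < 3e-7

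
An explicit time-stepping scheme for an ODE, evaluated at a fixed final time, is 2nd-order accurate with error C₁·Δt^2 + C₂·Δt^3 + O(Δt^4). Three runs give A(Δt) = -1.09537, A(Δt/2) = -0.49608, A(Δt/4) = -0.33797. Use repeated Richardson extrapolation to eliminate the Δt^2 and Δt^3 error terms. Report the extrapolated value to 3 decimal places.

First eliminate the Δt^2 term (factor 2^2 = 4):
  B₁ = (4·(-0.49608) − (-1.09537))/3 = -0.29632
  B₂ = (4·(-0.33797) − (-0.49608))/3 = -0.28527
Then eliminate the Δt^3 term (factor 2^3 = 8):
  (8·(-0.28527) − (-0.29632))/7 = -0.28369

-0.284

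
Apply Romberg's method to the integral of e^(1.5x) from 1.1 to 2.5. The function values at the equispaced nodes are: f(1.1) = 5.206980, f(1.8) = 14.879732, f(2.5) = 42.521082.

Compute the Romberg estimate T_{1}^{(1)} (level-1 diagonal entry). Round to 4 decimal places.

T_{0}^{(0)} (trapezoid, 1 panel, h=1.4000): 33.409643
T_{1}^{(0)} (trapezoid, 2 panels, h=0.7000): 27.120634
T_{1}^{(1)} = 27.120634 + (27.120634 − 33.409643)/3 = 25.024298

25.0243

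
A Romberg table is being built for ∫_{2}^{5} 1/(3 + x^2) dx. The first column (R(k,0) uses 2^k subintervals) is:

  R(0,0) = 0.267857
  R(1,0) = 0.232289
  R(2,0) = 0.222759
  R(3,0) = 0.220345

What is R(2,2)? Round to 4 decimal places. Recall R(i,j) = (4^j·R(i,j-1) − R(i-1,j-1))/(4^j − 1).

0.2195

R(1,1) = (4·0.232289 − 0.267857) / 3 = 0.220433
R(2,1) = 0.222759 + (0.222759 − 0.232289)/3 = 0.219582
R(2,2) = (16·0.219582 − 0.220433) / 15 = 0.219525
(Column j=1 coincides with Simpson's rule on the same nodes.)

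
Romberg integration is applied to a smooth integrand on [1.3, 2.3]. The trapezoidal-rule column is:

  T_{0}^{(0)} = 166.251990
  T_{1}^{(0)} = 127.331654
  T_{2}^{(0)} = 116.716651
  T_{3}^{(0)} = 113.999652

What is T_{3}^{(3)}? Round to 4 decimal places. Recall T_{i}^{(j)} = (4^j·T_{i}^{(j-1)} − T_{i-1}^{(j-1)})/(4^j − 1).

113.0882

Richardson extrapolation on the trapezoidal column (denominator 4−1=3):
T_{1}^{(1)} = 127.331654 + (127.331654 − 166.251990)/3 = 114.358209
T_{2}^{(1)} = 116.716651 + (116.716651 − 127.331654)/3 = 113.178317
T_{3}^{(1)} = 113.999652 + (113.999652 − 116.716651)/3 = 113.093986
T_{2}^{(2)} = (16·113.178317 − 114.358209) / 15 = 113.099658
T_{3}^{(2)} = 113.093986 + (113.093986 − 113.178317)/15 = 113.088364
T_{3}^{(3)} = (64·113.088364 − 113.099658) / 63 = 113.088185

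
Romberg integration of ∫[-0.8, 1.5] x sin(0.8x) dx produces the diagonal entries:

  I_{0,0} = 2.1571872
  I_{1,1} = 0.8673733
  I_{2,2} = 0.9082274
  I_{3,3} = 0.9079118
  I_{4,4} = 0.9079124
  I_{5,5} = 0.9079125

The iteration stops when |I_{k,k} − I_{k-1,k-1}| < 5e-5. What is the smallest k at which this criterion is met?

|I_{1,1} − I_{0,0}| = 1.2898139 ≥ 5e-5
|I_{2,2} − I_{1,1}| = 0.0408541 ≥ 5e-5
|I_{3,3} − I_{2,2}| = 0.0003156 ≥ 5e-5
|I_{4,4} − I_{3,3}| = 0.0000006 < 5e-5

k = 4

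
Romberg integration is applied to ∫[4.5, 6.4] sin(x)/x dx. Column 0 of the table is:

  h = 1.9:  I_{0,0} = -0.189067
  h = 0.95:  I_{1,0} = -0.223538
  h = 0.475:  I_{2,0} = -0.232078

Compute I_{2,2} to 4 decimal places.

I_{1,1} = (4·(-0.223538) − (-0.189067)) / 3 = -0.235028
I_{2,1} = (4·(-0.232078) − (-0.223538)) / 3 = -0.234925
I_{2,2} = (16·(-0.234925) − (-0.235028)) / 15 = -0.234918

-0.2349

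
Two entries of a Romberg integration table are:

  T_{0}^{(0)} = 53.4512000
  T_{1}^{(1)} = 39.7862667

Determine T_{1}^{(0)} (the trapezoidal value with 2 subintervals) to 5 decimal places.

From T_{1}^{(1)} = (4·T_{1}^{(0)} − T_{0}^{(0)})/3, solve for T_{1}^{(0)}:
4·T_{1}^{(0)} = 3·39.7862667 + 53.4512000 = 172.8100001
T_{1}^{(0)} = 43.2025000

43.20250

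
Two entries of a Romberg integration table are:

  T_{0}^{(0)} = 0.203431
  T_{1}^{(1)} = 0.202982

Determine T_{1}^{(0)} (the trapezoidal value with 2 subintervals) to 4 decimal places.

0.2031

From T_{1}^{(1)} = (4·T_{1}^{(0)} − T_{0}^{(0)})/3, solve for T_{1}^{(0)}:
4·T_{1}^{(0)} = 3·0.202982 + 0.203431 = 0.812377
T_{1}^{(0)} = 0.203094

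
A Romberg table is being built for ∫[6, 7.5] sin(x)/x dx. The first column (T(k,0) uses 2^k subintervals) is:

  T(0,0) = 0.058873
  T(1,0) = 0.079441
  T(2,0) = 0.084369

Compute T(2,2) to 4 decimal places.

Richardson extrapolation on the trapezoidal column (denominator 4−1=3):
T(1,1) = 0.079441 + (0.079441 − 0.058873)/3 = 0.086297
T(2,1) = 0.084369 + (0.084369 − 0.079441)/3 = 0.086012
T(2,2) = 0.086012 + (0.086012 − 0.086297)/15 = 0.085993

0.0860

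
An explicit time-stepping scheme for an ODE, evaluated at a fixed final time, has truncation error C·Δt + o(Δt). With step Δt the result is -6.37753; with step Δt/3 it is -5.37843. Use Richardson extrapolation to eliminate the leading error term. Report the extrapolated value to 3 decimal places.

-4.879

Extrapolated value = (3·A(Δt/3) − A(Δt)) / (3 − 1)
= (3·(-5.37843) − (-6.37753)) / 2
= -9.75776 / 2 = -4.87888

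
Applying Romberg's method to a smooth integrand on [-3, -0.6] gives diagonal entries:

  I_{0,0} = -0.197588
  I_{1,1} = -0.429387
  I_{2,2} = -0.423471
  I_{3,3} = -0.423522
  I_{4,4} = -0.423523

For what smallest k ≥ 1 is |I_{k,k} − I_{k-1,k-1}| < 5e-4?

|I_{1,1} − I_{0,0}| = 0.231799 ≥ 5e-4
|I_{2,2} − I_{1,1}| = 0.005916 ≥ 5e-4
|I_{3,3} − I_{2,2}| = 0.000051 < 5e-4

k = 3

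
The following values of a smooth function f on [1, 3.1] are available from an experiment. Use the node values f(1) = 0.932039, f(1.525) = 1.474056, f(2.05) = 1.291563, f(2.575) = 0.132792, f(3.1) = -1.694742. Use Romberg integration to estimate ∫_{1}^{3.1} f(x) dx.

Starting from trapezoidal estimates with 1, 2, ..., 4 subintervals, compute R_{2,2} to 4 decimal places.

1.4368

R_{0,0} (trapezoid, 1 panel, h=2.1000): -0.800838
R_{1,0} (trapezoid, 2 panels, h=1.0500): 0.955722
R_{2,0} (trapezoid, 4 panels, h=0.5250): 1.321456
R_{1,1} = 0.955722 + (0.955722 − (-0.800838))/3 = 1.541242
R_{2,1} = 1.321456 + (1.321456 − 0.955722)/3 = 1.443367
R_{2,2} = 1.443367 + (1.443367 − 1.541242)/15 = 1.436842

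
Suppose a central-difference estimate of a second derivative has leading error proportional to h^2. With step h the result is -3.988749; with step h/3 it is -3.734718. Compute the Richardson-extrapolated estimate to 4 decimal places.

-3.7030

Extrapolated value = (9·A(h/3) − A(h)) / (9 − 1)
= (9·(-3.734718) − (-3.988749)) / 8
= -29.623713 / 8 = -3.702964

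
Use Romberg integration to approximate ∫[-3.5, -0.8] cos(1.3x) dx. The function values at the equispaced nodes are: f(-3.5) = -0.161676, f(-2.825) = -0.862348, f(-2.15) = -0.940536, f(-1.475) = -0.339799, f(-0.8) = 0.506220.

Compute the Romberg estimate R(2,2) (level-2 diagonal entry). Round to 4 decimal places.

-1.4203

R(0,0) (trapezoid, 1 panel, h=2.7000): 0.465134
R(1,0) (trapezoid, 2 panels, h=1.3500): -1.037156
R(2,0) (trapezoid, 4 panels, h=0.6750): -1.330027
R(1,1) = -1.037156 + (-1.037156 − 0.465134)/3 = -1.537919
R(2,1) = -1.330027 + (-1.330027 − (-1.037156))/3 = -1.427651
R(2,2) = -1.427651 + (-1.427651 − (-1.537919))/15 = -1.420300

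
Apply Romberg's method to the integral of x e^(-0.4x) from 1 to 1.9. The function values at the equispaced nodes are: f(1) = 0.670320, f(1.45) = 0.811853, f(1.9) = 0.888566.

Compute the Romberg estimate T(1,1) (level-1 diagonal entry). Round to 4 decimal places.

0.7209

T(0,0) (trapezoid, 1 panel, h=0.9000): 0.701499
T(1,0) (trapezoid, 2 panels, h=0.4500): 0.716083
T(1,1) = 0.716083 + (0.716083 − 0.701499)/3 = 0.720944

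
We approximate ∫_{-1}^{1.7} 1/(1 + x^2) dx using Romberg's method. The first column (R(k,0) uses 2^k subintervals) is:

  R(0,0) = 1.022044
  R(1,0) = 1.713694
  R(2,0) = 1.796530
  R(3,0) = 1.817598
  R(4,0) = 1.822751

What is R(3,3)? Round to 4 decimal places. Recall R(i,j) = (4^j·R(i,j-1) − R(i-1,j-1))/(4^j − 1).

Richardson extrapolation on the trapezoidal column (denominator 4−1=3):
R(1,1) = 1.713694 + (1.713694 − 1.022044)/3 = 1.944244
R(2,1) = (4·1.796530 − 1.713694) / 3 = 1.824142
R(3,1) = (4·1.817598 − 1.796530) / 3 = 1.824621
R(2,2) = 1.824142 + (1.824142 − 1.944244)/15 = 1.816135
R(3,2) = (16·1.824621 − 1.824142) / 15 = 1.824653
R(3,3) = 1.824653 + (1.824653 − 1.816135)/63 = 1.824788
(Column j=1 coincides with Simpson's rule on the same nodes.)

1.8248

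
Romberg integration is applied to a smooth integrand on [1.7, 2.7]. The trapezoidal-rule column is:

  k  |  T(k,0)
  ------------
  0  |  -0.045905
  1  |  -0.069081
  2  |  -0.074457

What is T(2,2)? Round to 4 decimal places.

-0.0762

Richardson extrapolation on the trapezoidal column (denominator 4−1=3):
T(1,1) = (4·(-0.069081) − (-0.045905)) / 3 = -0.076806
T(2,1) = -0.074457 + (-0.074457 − (-0.069081))/3 = -0.076249
T(2,2) = (16·(-0.076249) − (-0.076806)) / 15 = -0.076212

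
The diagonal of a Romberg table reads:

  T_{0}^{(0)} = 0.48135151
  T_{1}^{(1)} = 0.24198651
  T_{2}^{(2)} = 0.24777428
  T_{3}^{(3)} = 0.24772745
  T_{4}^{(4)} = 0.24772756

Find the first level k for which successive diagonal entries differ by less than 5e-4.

k = 3

|T_{1}^{(1)} − T_{0}^{(0)}| = 0.23936500 ≥ 5e-4
|T_{2}^{(2)} − T_{1}^{(1)}| = 0.00578777 ≥ 5e-4
|T_{3}^{(3)} − T_{2}^{(2)}| = 0.00004683 < 5e-4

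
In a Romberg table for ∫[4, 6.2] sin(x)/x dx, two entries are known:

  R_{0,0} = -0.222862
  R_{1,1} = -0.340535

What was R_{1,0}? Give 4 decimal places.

-0.3111

From R_{1,1} = (4·R_{1,0} − R_{0,0})/3, solve for R_{1,0}:
4·R_{1,0} = 3·(-0.340535) + (-0.222862) = -1.244467
R_{1,0} = -0.311117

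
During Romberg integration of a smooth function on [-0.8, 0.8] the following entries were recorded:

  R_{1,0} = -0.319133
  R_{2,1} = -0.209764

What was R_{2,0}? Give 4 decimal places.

From R_{2,1} = (4·R_{2,0} − R_{1,0})/3, solve for R_{2,0}:
4·R_{2,0} = 3·(-0.209764) + (-0.319133) = -0.948425
R_{2,0} = -0.237106

-0.2371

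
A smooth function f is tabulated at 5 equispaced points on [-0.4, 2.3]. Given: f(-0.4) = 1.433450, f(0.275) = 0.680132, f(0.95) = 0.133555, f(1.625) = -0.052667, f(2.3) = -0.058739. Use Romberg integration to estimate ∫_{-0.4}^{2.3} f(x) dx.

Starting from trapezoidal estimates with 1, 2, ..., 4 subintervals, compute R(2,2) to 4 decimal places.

R(0,0) (trapezoid, 1 panel, h=2.7000): 1.855860
R(1,0) (trapezoid, 2 panels, h=1.3500): 1.108229
R(2,0) (trapezoid, 4 panels, h=0.6750): 0.977653
R(1,1) = 1.108229 + (1.108229 − 1.855860)/3 = 0.859019
R(2,1) = 0.977653 + (0.977653 − 1.108229)/3 = 0.934128
R(2,2) = 0.934128 + (0.934128 − 0.859019)/15 = 0.939135

0.9391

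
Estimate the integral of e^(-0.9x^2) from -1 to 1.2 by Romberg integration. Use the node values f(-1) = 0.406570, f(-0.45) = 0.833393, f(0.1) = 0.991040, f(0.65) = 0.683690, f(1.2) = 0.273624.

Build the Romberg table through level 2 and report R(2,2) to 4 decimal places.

R(0,0) (trapezoid, 1 panel, h=2.2000): 0.748213
R(1,0) (trapezoid, 2 panels, h=1.1000): 1.464251
R(2,0) (trapezoid, 4 panels, h=0.5500): 1.566521
R(1,1) = 1.464251 + (1.464251 − 0.748213)/3 = 1.702930
R(2,1) = 1.566521 + (1.566521 − 1.464251)/3 = 1.600611
R(2,2) = 1.600611 + (1.600611 − 1.702930)/15 = 1.593790

1.5938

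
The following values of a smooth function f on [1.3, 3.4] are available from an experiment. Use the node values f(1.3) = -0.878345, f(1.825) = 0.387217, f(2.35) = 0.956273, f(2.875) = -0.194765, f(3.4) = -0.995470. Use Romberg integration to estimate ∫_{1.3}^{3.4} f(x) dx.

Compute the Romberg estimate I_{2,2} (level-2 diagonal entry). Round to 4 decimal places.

I_{0,0} (trapezoid, 1 panel, h=2.1000): -1.967506
I_{1,0} (trapezoid, 2 panels, h=1.0500): 0.020334
I_{2,0} (trapezoid, 4 panels, h=0.5250): 0.111204
I_{1,1} = 0.020334 + (0.020334 − (-1.967506))/3 = 0.682947
I_{2,1} = 0.111204 + (0.111204 − 0.020334)/3 = 0.141494
I_{2,2} = 0.141494 + (0.141494 − 0.682947)/15 = 0.105397

0.1054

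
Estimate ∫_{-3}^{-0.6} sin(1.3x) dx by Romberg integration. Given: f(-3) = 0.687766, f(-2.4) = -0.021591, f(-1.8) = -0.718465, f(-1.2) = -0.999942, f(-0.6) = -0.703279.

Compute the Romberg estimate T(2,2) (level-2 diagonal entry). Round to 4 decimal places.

T(0,0) (trapezoid, 1 panel, h=2.4000): -0.018616
T(1,0) (trapezoid, 2 panels, h=1.2000): -0.871466
T(2,0) (trapezoid, 4 panels, h=0.6000): -1.048653
T(1,1) = -0.871466 + (-0.871466 − (-0.018616))/3 = -1.155749
T(2,1) = -1.048653 + (-1.048653 − (-0.871466))/3 = -1.107715
T(2,2) = -1.107715 + (-1.107715 − (-1.155749))/15 = -1.104513

-1.1045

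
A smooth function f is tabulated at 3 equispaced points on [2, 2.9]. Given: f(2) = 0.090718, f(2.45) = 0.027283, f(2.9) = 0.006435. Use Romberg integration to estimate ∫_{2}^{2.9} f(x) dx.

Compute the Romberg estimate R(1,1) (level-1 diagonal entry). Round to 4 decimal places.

0.0309

R(0,0) (trapezoid, 1 panel, h=0.9000): 0.043719
R(1,0) (trapezoid, 2 panels, h=0.4500): 0.034137
R(1,1) = 0.034137 + (0.034137 − 0.043719)/3 = 0.030943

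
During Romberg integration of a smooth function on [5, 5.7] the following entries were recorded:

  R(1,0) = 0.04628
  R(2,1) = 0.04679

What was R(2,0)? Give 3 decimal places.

0.047

From R(2,1) = (4·R(2,0) − R(1,0))/3, solve for R(2,0):
4·R(2,0) = 3·0.04679 + 0.04628 = 0.18665
R(2,0) = 0.04666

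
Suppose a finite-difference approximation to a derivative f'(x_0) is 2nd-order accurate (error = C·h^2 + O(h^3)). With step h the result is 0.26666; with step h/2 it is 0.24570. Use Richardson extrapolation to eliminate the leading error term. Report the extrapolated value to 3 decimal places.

0.239

Extrapolated value = (4·A(h/2) − A(h)) / (4 − 1)
= (4·0.24570 − 0.26666) / 3
= 0.71614 / 3 = 0.23871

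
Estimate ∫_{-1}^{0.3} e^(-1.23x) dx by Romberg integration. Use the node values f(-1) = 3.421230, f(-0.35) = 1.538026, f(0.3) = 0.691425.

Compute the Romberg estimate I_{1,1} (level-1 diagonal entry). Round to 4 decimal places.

2.2240

I_{0,0} (trapezoid, 1 panel, h=1.3000): 2.673226
I_{1,0} (trapezoid, 2 panels, h=0.6500): 2.336330
I_{1,1} = 2.336330 + (2.336330 − 2.673226)/3 = 2.224031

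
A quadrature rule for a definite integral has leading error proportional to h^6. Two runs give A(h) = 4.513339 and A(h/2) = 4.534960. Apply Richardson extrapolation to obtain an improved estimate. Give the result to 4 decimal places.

4.5353

Extrapolated value = (64·A(h/2) − A(h)) / (64 − 1)
= (64·4.534960 − 4.513339) / 63
= 285.724101 / 63 = 4.535303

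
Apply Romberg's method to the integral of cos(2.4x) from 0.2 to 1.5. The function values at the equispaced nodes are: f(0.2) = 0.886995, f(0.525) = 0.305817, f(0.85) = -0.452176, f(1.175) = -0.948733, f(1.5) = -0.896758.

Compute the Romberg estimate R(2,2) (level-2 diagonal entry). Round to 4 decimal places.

-0.3765

R(0,0) (trapezoid, 1 panel, h=1.3000): -0.006346
R(1,0) (trapezoid, 2 panels, h=0.6500): -0.297087
R(2,0) (trapezoid, 4 panels, h=0.3250): -0.357491
R(1,1) = -0.297087 + (-0.297087 − (-0.006346))/3 = -0.394001
R(2,1) = -0.357491 + (-0.357491 − (-0.297087))/3 = -0.377626
R(2,2) = -0.377626 + (-0.377626 − (-0.394001))/15 = -0.376534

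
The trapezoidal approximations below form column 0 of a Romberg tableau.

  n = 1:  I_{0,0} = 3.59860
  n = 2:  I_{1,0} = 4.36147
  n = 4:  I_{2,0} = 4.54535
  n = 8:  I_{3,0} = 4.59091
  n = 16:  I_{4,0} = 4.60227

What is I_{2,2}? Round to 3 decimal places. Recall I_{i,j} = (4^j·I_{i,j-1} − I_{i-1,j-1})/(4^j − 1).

4.606

I_{1,1} = (4·4.36147 − 3.59860) / 3 = 4.61576
I_{2,1} = 4.54535 + (4.54535 − 4.36147)/3 = 4.60664
I_{2,2} = (16·4.60664 − 4.61576) / 15 = 4.60603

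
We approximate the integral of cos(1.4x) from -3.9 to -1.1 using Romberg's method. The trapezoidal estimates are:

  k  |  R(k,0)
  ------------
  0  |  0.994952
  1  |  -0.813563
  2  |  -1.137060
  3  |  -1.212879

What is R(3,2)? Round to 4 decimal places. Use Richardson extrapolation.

Richardson extrapolation on the trapezoidal column (denominator 4−1=3):
R(2,1) = (4·(-1.137060) − (-0.813563)) / 3 = -1.244892
R(3,1) = (4·(-1.212879) − (-1.137060)) / 3 = -1.238152
R(3,2) = -1.238152 + (-1.238152 − (-1.244892))/15 = -1.237703

-1.2377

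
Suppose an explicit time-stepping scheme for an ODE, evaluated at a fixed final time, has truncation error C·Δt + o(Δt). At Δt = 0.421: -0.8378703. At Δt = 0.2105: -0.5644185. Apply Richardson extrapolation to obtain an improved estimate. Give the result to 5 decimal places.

-0.29097

The leading error scales as Δt; refining by a factor of 2 reduces it by 2^1 = 2.
Extrapolated value = (2·A(Δt/2) − A(Δt)) / (2 − 1)
= (2·(-0.5644185) − (-0.8378703)) / 1
= -0.2909667 / 1 = -0.2909667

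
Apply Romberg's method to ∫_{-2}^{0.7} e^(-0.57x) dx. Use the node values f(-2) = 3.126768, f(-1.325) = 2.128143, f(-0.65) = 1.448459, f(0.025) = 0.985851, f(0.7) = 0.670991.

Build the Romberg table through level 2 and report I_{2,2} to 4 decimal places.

4.3084

I_{0,0} (trapezoid, 1 panel, h=2.7000): 5.126975
I_{1,0} (trapezoid, 2 panels, h=1.3500): 4.518907
I_{2,0} (trapezoid, 4 panels, h=0.6750): 4.361399
I_{1,1} = 4.518907 + (4.518907 − 5.126975)/3 = 4.316218
I_{2,1} = 4.361399 + (4.361399 − 4.518907)/3 = 4.308896
I_{2,2} = 4.308896 + (4.308896 − 4.316218)/15 = 4.308408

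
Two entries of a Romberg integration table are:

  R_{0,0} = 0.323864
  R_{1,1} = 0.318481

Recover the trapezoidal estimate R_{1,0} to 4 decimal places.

From R_{1,1} = (4·R_{1,0} − R_{0,0})/3, solve for R_{1,0}:
4·R_{1,0} = 3·0.318481 + 0.323864 = 1.279307
R_{1,0} = 0.319827

0.3198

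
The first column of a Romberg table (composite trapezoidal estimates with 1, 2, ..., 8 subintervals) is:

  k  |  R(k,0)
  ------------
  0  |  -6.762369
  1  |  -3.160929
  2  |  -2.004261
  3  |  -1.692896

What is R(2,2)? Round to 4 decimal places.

Richardson extrapolation on the trapezoidal column (denominator 4−1=3):
R(1,1) = (4·(-3.160929) − (-6.762369)) / 3 = -1.960449
R(2,1) = (4·(-2.004261) − (-3.160929)) / 3 = -1.618705
R(2,2) = -1.618705 + (-1.618705 − (-1.960449))/15 = -1.595922

-1.5959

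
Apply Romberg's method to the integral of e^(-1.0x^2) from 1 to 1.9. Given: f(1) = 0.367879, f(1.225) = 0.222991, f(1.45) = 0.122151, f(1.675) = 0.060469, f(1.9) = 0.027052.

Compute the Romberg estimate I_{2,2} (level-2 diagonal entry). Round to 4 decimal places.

0.1330

I_{0,0} (trapezoid, 1 panel, h=0.9000): 0.177719
I_{1,0} (trapezoid, 2 panels, h=0.4500): 0.143827
I_{2,0} (trapezoid, 4 panels, h=0.2250): 0.135692
I_{1,1} = 0.143827 + (0.143827 − 0.177719)/3 = 0.132530
I_{2,1} = 0.135692 + (0.135692 − 0.143827)/3 = 0.132980
I_{2,2} = 0.132980 + (0.132980 − 0.132530)/15 = 0.133010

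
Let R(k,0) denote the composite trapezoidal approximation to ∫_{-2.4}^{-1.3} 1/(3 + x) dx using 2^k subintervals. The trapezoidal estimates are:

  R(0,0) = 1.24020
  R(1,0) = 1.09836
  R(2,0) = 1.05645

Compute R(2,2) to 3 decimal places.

Richardson extrapolation on the trapezoidal column (denominator 4−1=3):
R(1,1) = 1.09836 + (1.09836 − 1.24020)/3 = 1.05108
R(2,1) = 1.05645 + (1.05645 − 1.09836)/3 = 1.04248
R(2,2) = 1.04248 + (1.04248 − 1.05108)/15 = 1.04191
(Column j=1 coincides with Simpson's rule on the same nodes.)

1.042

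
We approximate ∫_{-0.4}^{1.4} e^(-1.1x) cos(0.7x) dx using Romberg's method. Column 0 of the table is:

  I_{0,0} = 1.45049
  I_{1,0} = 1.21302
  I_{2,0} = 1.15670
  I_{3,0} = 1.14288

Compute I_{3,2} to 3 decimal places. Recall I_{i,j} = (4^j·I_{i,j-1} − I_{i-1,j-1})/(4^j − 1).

I_{2,1} = 1.15670 + (1.15670 − 1.21302)/3 = 1.13793
I_{3,1} = 1.14288 + (1.14288 − 1.15670)/3 = 1.13827
I_{3,2} = 1.13827 + (1.13827 − 1.13793)/15 = 1.13829

1.138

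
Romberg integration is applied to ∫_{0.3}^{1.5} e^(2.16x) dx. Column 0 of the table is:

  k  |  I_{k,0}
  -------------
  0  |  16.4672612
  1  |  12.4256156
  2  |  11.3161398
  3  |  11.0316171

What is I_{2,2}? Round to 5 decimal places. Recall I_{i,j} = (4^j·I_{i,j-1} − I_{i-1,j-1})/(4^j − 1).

I_{1,1} = 12.4256156 + (12.4256156 − 16.4672612)/3 = 11.0784004
I_{2,1} = 11.3161398 + (11.3161398 − 12.4256156)/3 = 10.9463145
I_{2,2} = 10.9463145 + (10.9463145 − 11.0784004)/15 = 10.9375088
(Column j=1 coincides with Simpson's rule on the same nodes.)

10.93751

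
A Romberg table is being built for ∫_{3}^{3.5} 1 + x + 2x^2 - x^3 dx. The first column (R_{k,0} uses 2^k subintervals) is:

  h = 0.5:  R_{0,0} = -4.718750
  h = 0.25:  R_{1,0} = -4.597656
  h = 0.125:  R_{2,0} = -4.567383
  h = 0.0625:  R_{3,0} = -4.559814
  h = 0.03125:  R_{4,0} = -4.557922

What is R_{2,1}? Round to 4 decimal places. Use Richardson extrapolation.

-4.5573

Richardson extrapolation on the trapezoidal column (denominator 4−1=3):
R_{2,1} = (4·(-4.567383) − (-4.597656)) / 3 = -4.557292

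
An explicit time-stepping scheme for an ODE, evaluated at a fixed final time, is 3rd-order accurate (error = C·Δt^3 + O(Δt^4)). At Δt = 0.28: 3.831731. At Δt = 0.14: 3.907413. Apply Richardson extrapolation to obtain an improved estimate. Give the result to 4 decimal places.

The leading error scales as Δt^3; refining by a factor of 2 reduces it by 2^3 = 8.
Extrapolated value = (8·A(Δt/2) − A(Δt)) / (8 − 1)
= (8·3.907413 − 3.831731) / 7
= 27.427573 / 7 = 3.918225

3.9182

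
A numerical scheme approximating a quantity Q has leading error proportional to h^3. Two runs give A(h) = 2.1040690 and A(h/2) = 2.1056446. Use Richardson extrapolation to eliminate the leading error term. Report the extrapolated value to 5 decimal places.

Extrapolated value = (8·A(h/2) − A(h)) / (8 − 1)
= (8·2.1056446 − 2.1040690) / 7
= 14.7410878 / 7 = 2.1058697

2.10587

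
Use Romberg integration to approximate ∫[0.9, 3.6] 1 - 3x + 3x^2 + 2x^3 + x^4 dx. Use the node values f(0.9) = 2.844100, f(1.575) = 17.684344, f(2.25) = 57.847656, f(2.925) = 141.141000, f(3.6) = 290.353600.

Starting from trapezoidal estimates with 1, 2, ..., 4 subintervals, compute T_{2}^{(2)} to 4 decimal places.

234.8690

T_{0}^{(0)} (trapezoid, 1 panel, h=2.7000): 395.816895
T_{1}^{(0)} (trapezoid, 2 panels, h=1.3500): 276.002783
T_{2}^{(0)} (trapezoid, 4 panels, h=0.6750): 245.208499
T_{1}^{(1)} = 276.002783 + (276.002783 − 395.816895)/3 = 236.064746
T_{2}^{(1)} = 245.208499 + (245.208499 − 276.002783)/3 = 234.943738
T_{2}^{(2)} = 234.943738 + (234.943738 − 236.064746)/15 = 234.869004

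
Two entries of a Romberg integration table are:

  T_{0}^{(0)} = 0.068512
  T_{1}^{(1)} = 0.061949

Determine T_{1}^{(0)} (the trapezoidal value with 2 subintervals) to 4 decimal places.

From T_{1}^{(1)} = (4·T_{1}^{(0)} − T_{0}^{(0)})/3, solve for T_{1}^{(0)}:
4·T_{1}^{(0)} = 3·0.061949 + 0.068512 = 0.254359
T_{1}^{(0)} = 0.063590

0.0636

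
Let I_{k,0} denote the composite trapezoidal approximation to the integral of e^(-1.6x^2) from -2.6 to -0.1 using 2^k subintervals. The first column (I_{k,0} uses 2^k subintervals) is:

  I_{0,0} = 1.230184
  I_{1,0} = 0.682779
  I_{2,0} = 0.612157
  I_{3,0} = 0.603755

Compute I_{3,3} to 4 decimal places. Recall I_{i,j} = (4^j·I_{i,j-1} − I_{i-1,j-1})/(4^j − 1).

I_{1,1} = (4·0.682779 − 1.230184) / 3 = 0.500311
I_{2,1} = 0.612157 + (0.612157 − 0.682779)/3 = 0.588616
I_{3,1} = 0.603755 + (0.603755 − 0.612157)/3 = 0.600954
I_{2,2} = 0.588616 + (0.588616 − 0.500311)/15 = 0.594503
I_{3,2} = (16·0.600954 − 0.588616) / 15 = 0.601777
I_{3,3} = 0.601777 + (0.601777 − 0.594503)/63 = 0.601892

0.6019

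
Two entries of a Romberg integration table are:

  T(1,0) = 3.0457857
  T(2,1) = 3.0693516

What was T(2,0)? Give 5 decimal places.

3.06346

From T(2,1) = (4·T(2,0) − T(1,0))/3, solve for T(2,0):
4·T(2,0) = 3·3.0693516 + 3.0457857 = 12.2538405
T(2,0) = 3.0634601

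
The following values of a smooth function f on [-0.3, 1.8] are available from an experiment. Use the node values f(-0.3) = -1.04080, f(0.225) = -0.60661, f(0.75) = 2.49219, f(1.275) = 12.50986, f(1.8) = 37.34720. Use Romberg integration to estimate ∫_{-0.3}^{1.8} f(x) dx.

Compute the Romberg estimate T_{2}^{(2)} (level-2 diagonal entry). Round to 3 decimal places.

T_{0}^{(0)} (trapezoid, 1 panel, h=2.1000): 38.12172
T_{1}^{(0)} (trapezoid, 2 panels, h=1.0500): 21.67766
T_{2}^{(0)} (trapezoid, 4 panels, h=0.5250): 17.08804
T_{1}^{(1)} = 21.67766 + (21.67766 − 38.12172)/3 = 16.19631
T_{2}^{(1)} = 17.08804 + (17.08804 − 21.67766)/3 = 15.55817
T_{2}^{(2)} = 15.55817 + (15.55817 − 16.19631)/15 = 15.51563

15.516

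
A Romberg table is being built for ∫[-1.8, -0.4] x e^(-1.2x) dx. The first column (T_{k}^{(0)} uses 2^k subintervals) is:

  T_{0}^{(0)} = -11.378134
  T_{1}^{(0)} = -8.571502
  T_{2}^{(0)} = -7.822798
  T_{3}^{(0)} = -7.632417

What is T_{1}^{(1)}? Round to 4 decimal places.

-7.6360

Richardson extrapolation on the trapezoidal column (denominator 4−1=3):
T_{1}^{(1)} = -8.571502 + (-8.571502 − (-11.378134))/3 = -7.635958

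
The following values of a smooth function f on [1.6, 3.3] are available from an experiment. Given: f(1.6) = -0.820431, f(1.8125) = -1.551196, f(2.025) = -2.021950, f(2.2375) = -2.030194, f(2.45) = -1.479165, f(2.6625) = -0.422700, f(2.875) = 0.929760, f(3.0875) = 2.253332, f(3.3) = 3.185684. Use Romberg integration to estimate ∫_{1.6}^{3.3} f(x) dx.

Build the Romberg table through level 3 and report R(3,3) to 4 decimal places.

-0.6923

R(0,0) (trapezoid, 1 panel, h=1.7000): 2.010465
R(1,0) (trapezoid, 2 panels, h=0.8500): -0.252058
R(2,0) (trapezoid, 4 panels, h=0.4250): -0.590210
R(3,0) (trapezoid, 8 panels, h=0.2125): -0.667141
R(1,1) = -0.252058 + (-0.252058 − 2.010465)/3 = -1.006232
R(2,1) = -0.590210 + (-0.590210 − (-0.252058))/3 = -0.702927
R(3,1) = -0.667141 + (-0.667141 − (-0.590210))/3 = -0.692785
R(2,2) = -0.702927 + (-0.702927 − (-1.006232))/15 = -0.682707
R(3,2) = -0.692785 + (-0.692785 − (-0.702927))/15 = -0.692109
R(3,3) = -0.692109 + (-0.692109 − (-0.682707))/63 = -0.692258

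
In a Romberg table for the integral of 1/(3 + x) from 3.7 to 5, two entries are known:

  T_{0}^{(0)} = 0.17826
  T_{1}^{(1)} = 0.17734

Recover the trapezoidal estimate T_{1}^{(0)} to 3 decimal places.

From T_{1}^{(1)} = (4·T_{1}^{(0)} − T_{0}^{(0)})/3, solve for T_{1}^{(0)}:
4·T_{1}^{(0)} = 3·0.17734 + 0.17826 = 0.71028
T_{1}^{(0)} = 0.17757

0.178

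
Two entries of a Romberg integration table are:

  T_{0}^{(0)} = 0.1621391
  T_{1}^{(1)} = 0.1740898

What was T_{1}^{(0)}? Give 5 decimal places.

0.17110

From T_{1}^{(1)} = (4·T_{1}^{(0)} − T_{0}^{(0)})/3, solve for T_{1}^{(0)}:
4·T_{1}^{(0)} = 3·0.1740898 + 0.1621391 = 0.6844085
T_{1}^{(0)} = 0.1711021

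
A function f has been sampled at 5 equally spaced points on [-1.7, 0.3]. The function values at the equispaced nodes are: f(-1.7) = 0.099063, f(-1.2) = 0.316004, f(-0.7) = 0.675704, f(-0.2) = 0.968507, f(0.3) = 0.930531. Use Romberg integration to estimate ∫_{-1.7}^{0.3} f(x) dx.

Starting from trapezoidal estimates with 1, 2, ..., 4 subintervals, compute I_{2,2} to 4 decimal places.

I_{0,0} (trapezoid, 1 panel, h=2.0000): 1.029594
I_{1,0} (trapezoid, 2 panels, h=1.0000): 1.190501
I_{2,0} (trapezoid, 4 panels, h=0.5000): 1.237506
I_{1,1} = 1.190501 + (1.190501 − 1.029594)/3 = 1.244137
I_{2,1} = 1.237506 + (1.237506 − 1.190501)/3 = 1.253174
I_{2,2} = 1.253174 + (1.253174 − 1.244137)/15 = 1.253776

1.2538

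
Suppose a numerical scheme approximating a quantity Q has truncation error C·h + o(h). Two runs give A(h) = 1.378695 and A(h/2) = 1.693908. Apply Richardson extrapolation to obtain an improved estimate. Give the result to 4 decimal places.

The leading error scales as h; refining by a factor of 2 reduces it by 2^1 = 2.
Extrapolated value = (2·A(h/2) − A(h)) / (2 − 1)
= (2·1.693908 − 1.378695) / 1
= 2.009121 / 1 = 2.009121

2.0091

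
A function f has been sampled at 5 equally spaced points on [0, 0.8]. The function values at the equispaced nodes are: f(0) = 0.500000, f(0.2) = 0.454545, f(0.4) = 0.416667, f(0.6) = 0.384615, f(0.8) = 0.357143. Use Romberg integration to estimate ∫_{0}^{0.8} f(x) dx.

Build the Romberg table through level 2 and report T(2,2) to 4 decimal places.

0.3365

T(0,0) (trapezoid, 1 panel, h=0.8000): 0.342857
T(1,0) (trapezoid, 2 panels, h=0.4000): 0.338095
T(2,0) (trapezoid, 4 panels, h=0.2000): 0.336880
T(1,1) = 0.338095 + (0.338095 − 0.342857)/3 = 0.336508
T(2,1) = 0.336880 + (0.336880 − 0.338095)/3 = 0.336475
T(2,2) = 0.336475 + (0.336475 − 0.336508)/15 = 0.336473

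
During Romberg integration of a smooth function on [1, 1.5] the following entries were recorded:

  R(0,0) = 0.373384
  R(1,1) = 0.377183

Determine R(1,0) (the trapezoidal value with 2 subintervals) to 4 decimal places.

From R(1,1) = (4·R(1,0) − R(0,0))/3, solve for R(1,0):
4·R(1,0) = 3·0.377183 + 0.373384 = 1.504933
R(1,0) = 0.376233

0.3762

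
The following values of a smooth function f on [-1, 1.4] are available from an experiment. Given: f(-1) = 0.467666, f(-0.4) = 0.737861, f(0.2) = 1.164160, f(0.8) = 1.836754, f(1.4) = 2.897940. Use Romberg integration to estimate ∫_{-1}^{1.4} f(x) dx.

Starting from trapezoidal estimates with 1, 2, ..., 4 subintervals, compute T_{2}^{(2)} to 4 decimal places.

T_{0}^{(0)} (trapezoid, 1 panel, h=2.4000): 4.038727
T_{1}^{(0)} (trapezoid, 2 panels, h=1.2000): 3.416356
T_{2}^{(0)} (trapezoid, 4 panels, h=0.6000): 3.252947
T_{1}^{(1)} = 3.416356 + (3.416356 − 4.038727)/3 = 3.208899
T_{2}^{(1)} = 3.252947 + (3.252947 − 3.416356)/3 = 3.198477
T_{2}^{(2)} = 3.198477 + (3.198477 − 3.208899)/15 = 3.197782

3.1978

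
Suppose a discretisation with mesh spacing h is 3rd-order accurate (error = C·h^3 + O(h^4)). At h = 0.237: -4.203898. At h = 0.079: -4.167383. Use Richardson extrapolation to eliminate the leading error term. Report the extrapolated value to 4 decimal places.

The leading error scales as h^3; refining by a factor of 3 reduces it by 3^3 = 27.
Extrapolated value = (27·A(h/3) − A(h)) / (27 − 1)
= (27·(-4.167383) − (-4.203898)) / 26
= -108.315443 / 26 = -4.165979

-4.1660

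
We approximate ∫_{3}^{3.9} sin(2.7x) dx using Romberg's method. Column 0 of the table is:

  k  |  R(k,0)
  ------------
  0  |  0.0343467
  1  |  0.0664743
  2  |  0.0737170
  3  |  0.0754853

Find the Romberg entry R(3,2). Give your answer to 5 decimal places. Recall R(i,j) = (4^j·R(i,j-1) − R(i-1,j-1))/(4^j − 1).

Richardson extrapolation on the trapezoidal column (denominator 4−1=3):
R(2,1) = (4·0.0737170 − 0.0664743) / 3 = 0.0761312
R(3,1) = (4·0.0754853 − 0.0737170) / 3 = 0.0760747
R(3,2) = 0.0760747 + (0.0760747 − 0.0761312)/15 = 0.0760709
(Column j=1 coincides with Simpson's rule on the same nodes.)

0.07607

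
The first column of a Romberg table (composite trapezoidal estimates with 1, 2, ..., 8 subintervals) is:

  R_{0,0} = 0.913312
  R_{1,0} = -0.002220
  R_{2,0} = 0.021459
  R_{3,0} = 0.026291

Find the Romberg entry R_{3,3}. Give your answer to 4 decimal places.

0.0274

Richardson extrapolation on the trapezoidal column (denominator 4−1=3):
R_{1,1} = -0.002220 + (-0.002220 − 0.913312)/3 = -0.307397
R_{2,1} = 0.021459 + (0.021459 − (-0.002220))/3 = 0.029352
R_{3,1} = 0.026291 + (0.026291 − 0.021459)/3 = 0.027902
R_{2,2} = (16·0.029352 − (-0.307397)) / 15 = 0.051802
R_{3,2} = 0.027902 + (0.027902 − 0.029352)/15 = 0.027805
R_{3,3} = (64·0.027805 − 0.051802) / 63 = 0.027424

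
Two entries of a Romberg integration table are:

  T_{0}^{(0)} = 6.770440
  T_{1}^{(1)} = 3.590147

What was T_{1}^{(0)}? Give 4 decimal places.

4.3852

From T_{1}^{(1)} = (4·T_{1}^{(0)} − T_{0}^{(0)})/3, solve for T_{1}^{(0)}:
4·T_{1}^{(0)} = 3·3.590147 + 6.770440 = 17.540881
T_{1}^{(0)} = 4.385220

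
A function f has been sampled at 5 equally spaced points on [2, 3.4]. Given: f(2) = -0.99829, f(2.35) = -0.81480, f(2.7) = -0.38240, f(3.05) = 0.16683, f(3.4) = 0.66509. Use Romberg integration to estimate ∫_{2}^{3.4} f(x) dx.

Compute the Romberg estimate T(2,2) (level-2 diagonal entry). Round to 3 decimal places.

T(0,0) (trapezoid, 1 panel, h=1.4000): -0.23324
T(1,0) (trapezoid, 2 panels, h=0.7000): -0.38430
T(2,0) (trapezoid, 4 panels, h=0.3500): -0.41894
T(1,1) = -0.38430 + (-0.38430 − (-0.23324))/3 = -0.43465
T(2,1) = -0.41894 + (-0.41894 − (-0.38430))/3 = -0.43049
T(2,2) = -0.43049 + (-0.43049 − (-0.43465))/15 = -0.43021

-0.430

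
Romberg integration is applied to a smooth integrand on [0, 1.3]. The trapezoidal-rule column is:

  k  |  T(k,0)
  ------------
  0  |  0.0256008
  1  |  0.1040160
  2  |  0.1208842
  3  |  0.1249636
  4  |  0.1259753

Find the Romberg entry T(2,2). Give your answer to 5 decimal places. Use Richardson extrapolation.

0.12626

Richardson extrapolation on the trapezoidal column (denominator 4−1=3):
T(1,1) = 0.1040160 + (0.1040160 − 0.0256008)/3 = 0.1301544
T(2,1) = (4·0.1208842 − 0.1040160) / 3 = 0.1265069
T(2,2) = (16·0.1265069 − 0.1301544) / 15 = 0.1262637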